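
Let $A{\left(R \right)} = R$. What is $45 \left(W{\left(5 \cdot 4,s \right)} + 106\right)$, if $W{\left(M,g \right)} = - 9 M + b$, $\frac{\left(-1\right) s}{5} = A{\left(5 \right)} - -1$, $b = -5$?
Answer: $-3555$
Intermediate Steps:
$s = -30$ ($s = - 5 \left(5 - -1\right) = - 5 \left(5 + 1\right) = \left(-5\right) 6 = -30$)
$W{\left(M,g \right)} = -5 - 9 M$ ($W{\left(M,g \right)} = - 9 M - 5 = -5 - 9 M$)
$45 \left(W{\left(5 \cdot 4,s \right)} + 106\right) = 45 \left(\left(-5 - 9 \cdot 5 \cdot 4\right) + 106\right) = 45 \left(\left(-5 - 180\right) + 106\right) = 45 \left(-185 + 106\right) = 45 \left(-79\right) = -3555$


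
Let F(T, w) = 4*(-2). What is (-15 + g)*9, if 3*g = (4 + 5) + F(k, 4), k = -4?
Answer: -132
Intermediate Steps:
F(T, w) = -8
g = ⅓ (g = ((4 + 5) - 8)/3 = (9 - 8)/3 = (⅓)*1 = ⅓ ≈ 0.33333)
(-15 + g)*9 = (-15 + ⅓)*9 = -44/3*9 = -132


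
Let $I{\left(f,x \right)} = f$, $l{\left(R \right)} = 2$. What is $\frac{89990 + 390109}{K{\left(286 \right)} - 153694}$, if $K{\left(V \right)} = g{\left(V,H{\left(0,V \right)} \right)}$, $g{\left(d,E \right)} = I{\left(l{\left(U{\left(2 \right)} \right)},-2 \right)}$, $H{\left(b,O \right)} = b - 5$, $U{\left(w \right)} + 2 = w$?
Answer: $- \frac{480099}{153692} \approx -3.1238$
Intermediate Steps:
$U{\left(w \right)} = -2 + w$
$H{\left(b,O \right)} = -5 + b$ ($H{\left(b,O \right)} = b - 5 = -5 + b$)
$g{\left(d,E \right)} = 2$
$K{\left(V \right)} = 2$
$\frac{89990 + 390109}{K{\left(286 \right)} - 153694} = \frac{89990 + 390109}{2 - 153694} = \frac{480099}{-153692} = 480099 \left(- \frac{1}{153692}\right) = - \frac{480099}{153692}$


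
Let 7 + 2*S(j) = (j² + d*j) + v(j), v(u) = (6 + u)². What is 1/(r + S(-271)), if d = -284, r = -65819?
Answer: 2/88985 ≈ 2.2476e-5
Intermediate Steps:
S(j) = -7/2 + j²/2 + (6 + j)²/2 - 142*j (S(j) = -7/2 + ((j² - 284*j) + (6 + j)²)/2 = -7/2 + (j² + (6 + j)² - 284*j)/2 = -7/2 + (j²/2 + (6 + j)²/2 - 142*j) = -7/2 + j²/2 + (6 + j)²/2 - 142*j)
1/(r + S(-271)) = 1/(-65819 + (29/2 + (-271)² - 136*(-271))) = 1/(-65819 + (29/2 + 73441 + 36856)) = 1/(-65819 + 220623/2) = 1/(88985/2) = 2/88985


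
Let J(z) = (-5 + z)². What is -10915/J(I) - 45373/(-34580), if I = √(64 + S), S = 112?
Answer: -74831030927/788458580 - 436600*√11/22801 ≈ -158.42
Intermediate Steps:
I = 4*√11 (I = √(64 + 112) = √176 = 4*√11 ≈ 13.266)
-10915/J(I) - 45373/(-34580) = -10915/(-5 + 4*√11)² - 45373/(-34580) = -10915/(-5 + 4*√11)² - 45373*(-1/34580) = -10915/(-5 + 4*√11)² + 45373/34580 = 45373/34580 - 10915/(-5 + 4*√11)²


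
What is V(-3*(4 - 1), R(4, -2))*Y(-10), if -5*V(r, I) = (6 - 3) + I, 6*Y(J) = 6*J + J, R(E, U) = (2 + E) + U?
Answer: 49/3 ≈ 16.333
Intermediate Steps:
R(E, U) = 2 + E + U
Y(J) = 7*J/6 (Y(J) = (6*J + J)/6 = (7*J)/6 = 7*J/6)
V(r, I) = -⅗ - I/5 (V(r, I) = -((6 - 3) + I)/5 = -(3 + I)/5 = -⅗ - I/5)
V(-3*(4 - 1), R(4, -2))*Y(-10) = (-⅗ - (2 + 4 - 2)/5)*((7/6)*(-10)) = (-⅗ - ⅕*4)*(-35/3) = (-⅗ - ⅘)*(-35/3) = -7/5*(-35/3) = 49/3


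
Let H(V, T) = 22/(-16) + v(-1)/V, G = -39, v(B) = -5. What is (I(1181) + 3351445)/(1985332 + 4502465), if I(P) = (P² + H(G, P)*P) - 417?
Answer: 1480226759/2024192664 ≈ 0.73127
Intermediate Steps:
H(V, T) = -11/8 - 5/V (H(V, T) = 22/(-16) - 5/V = 22*(-1/16) - 5/V = -11/8 - 5/V)
I(P) = -417 + P² - 389*P/312 (I(P) = (P² + (-11/8 - 5/(-39))*P) - 417 = (P² + (-11/8 - 5*(-1/39))*P) - 417 = (P² + (-11/8 + 5/39)*P) - 417 = (P² - 389*P/312) - 417 = -417 + P² - 389*P/312)
(I(1181) + 3351445)/(1985332 + 4502465) = ((-417 + 1181² - 389/312*1181) + 3351445)/(1985332 + 4502465) = ((-417 + 1394761 - 459409/312) + 3351445)/6487797 = (434575919/312 + 3351445)*(1/6487797) = (1480226759/312)*(1/6487797) = 1480226759/2024192664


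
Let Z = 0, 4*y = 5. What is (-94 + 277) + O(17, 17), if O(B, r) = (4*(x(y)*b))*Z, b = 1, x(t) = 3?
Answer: 183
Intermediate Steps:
y = 5/4 (y = (1/4)*5 = 5/4 ≈ 1.2500)
O(B, r) = 0 (O(B, r) = (4*(3*1))*0 = (4*3)*0 = 12*0 = 0)
(-94 + 277) + O(17, 17) = (-94 + 277) + 0 = 183 + 0 = 183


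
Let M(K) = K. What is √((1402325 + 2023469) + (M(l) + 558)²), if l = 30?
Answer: √3771538 ≈ 1942.0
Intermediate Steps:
√((1402325 + 2023469) + (M(l) + 558)²) = √((1402325 + 2023469) + (30 + 558)²) = √(3425794 + 588²) = √(3425794 + 345744) = √3771538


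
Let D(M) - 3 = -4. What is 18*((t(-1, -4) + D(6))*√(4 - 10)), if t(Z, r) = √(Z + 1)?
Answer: -18*I*√6 ≈ -44.091*I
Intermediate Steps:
D(M) = -1 (D(M) = 3 - 4 = -1)
t(Z, r) = √(1 + Z)
18*((t(-1, -4) + D(6))*√(4 - 10)) = 18*((√(1 - 1) - 1)*√(4 - 10)) = 18*((√0 - 1)*√(-6)) = 18*((0 - 1)*(I*√6)) = 18*(-I*√6) = -18*I*√6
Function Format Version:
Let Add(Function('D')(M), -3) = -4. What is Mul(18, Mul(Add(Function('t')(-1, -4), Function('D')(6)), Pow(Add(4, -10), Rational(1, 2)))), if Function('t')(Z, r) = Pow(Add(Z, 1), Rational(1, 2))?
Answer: Mul(-18, I, Pow(6, Rational(1, 2))) ≈ Mul(-44.091, I)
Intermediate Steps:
Function('D')(M) = -1 (Function('D')(M) = Add(3, -4) = -1)
Function('t')(Z, r) = Pow(Add(1, Z), Rational(1, 2))
Mul(18, Mul(Add(Function('t')(-1, -4), Function('D')(6)), Pow(Add(4, -10), Rational(1, 2)))) = Mul(18, Mul(Add(Pow(Add(1, -1), Rational(1, 2)), -1), Pow(Add(4, -10), Rational(1, 2)))) = Mul(18, Mul(Add(Pow(0, Rational(1, 2)), -1), Pow(-6, Rational(1, 2)))) = Mul(18, Mul(Add(0, -1), Mul(I, Pow(6, Rational(1, 2))))) = Mul(18, Mul(-1, Mul(I, Pow(6, Rational(1, 2))))) = Mul(18, Mul(-1, I, Pow(6, Rational(1, 2)))) = Mul(-18, I, Pow(6, Rational(1, 2)))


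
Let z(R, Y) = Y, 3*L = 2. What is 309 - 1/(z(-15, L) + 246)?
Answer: 228657/740 ≈ 309.00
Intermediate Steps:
L = 2/3 (L = (1/3)*2 = 2/3 ≈ 0.66667)
309 - 1/(z(-15, L) + 246) = 309 - 1/(2/3 + 246) = 309 - 1/740/3 = 309 - 1*3/740 = 309 - 3/740 = 228657/740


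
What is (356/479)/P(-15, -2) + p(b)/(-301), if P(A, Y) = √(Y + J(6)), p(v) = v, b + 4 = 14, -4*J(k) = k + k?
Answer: -10/301 - 356*I*√5/2395 ≈ -0.033223 - 0.33238*I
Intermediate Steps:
J(k) = -k/2 (J(k) = -(k + k)/4 = -k/2)
b = 10 (b = -4 + 14 = 10)
P(A, Y) = √(-3 + Y) (P(A, Y) = √(Y - ½*6) = √(Y - 3) = √(-3 + Y))
(356/479)/P(-15, -2) + p(b)/(-301) = (356/479)/(√(-3 - 2)) + 10/(-301) = (356*(1/479))/(√(-5)) + 10*(-1/301) = 356/(479*((I*√5))) - 10/301 = 356*(-I*√5/5)/479 - 10/301 = -356*I*√5/2395 - 10/301 = -10/301 - 356*I*√5/2395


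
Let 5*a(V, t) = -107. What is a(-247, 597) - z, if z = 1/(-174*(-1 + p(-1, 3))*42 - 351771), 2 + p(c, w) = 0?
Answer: -35293624/1649235 ≈ -21.400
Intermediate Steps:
a(V, t) = -107/5 (a(V, t) = (1/5)*(-107) = -107/5)
p(c, w) = -2 (p(c, w) = -2 + 0 = -2)
z = -1/329847 (z = 1/(-174*(-1 - 2)*42 - 351771) = 1/(-174*(-3)*42 - 351771) = 1/(-29*(-18)*42 - 351771) = 1/(522*42 - 351771) = 1/(21924 - 351771) = 1/(-329847) = -1/329847 ≈ -3.0317e-6)
a(-247, 597) - z = -107/5 - 1*(-1/329847) = -107/5 + 1/329847 = -35293624/1649235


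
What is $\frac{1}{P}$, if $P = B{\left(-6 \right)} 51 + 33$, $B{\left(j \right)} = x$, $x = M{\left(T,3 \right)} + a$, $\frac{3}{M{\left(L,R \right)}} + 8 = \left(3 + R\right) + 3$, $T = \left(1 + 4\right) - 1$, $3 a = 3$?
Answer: $\frac{1}{237} \approx 0.0042194$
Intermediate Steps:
$a = 1$ ($a = \frac{1}{3} \cdot 3 = 1$)
$T = 4$ ($T = 5 - 1 = 4$)
$M{\left(L,R \right)} = \frac{3}{-2 + R}$ ($M{\left(L,R \right)} = \frac{3}{-8 + \left(\left(3 + R\right) + 3\right)} = \frac{3}{-8 + \left(6 + R\right)} = \frac{3}{-2 + R}$)
$x = 4$ ($x = \frac{3}{-2 + 3} + 1 = \frac{3}{1} + 1 = 3 \cdot 1 + 1 = 3 + 1 = 4$)
$B{\left(j \right)} = 4$
$P = 237$ ($P = 4 \cdot 51 + 33 = 204 + 33 = 237$)
$\frac{1}{P} = \frac{1}{237}$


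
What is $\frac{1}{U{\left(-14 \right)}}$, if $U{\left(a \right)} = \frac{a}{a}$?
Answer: $1$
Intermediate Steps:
$U{\left(a \right)} = 1$
$\frac{1}{U{\left(-14 \right)}} = 1^{-1} = 1$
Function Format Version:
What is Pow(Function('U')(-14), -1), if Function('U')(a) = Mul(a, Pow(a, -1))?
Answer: 1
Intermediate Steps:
Function('U')(a) = 1
Pow(Function('U')(-14), -1) = Pow(1, -1) = 1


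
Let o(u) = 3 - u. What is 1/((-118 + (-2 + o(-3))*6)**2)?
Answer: 1/8836 ≈ 0.00011317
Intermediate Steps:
1/((-118 + (-2 + o(-3))*6)**2) = 1/((-118 + (-2 + (3 - 1*(-3)))*6)**2) = 1/((-118 + (-2 + (3 + 3))*6)**2) = 1/((-118 + (-2 + 6)*6)**2) = 1/((-118 + 4*6)**2) = 1/((-118 + 24)**2) = 1/((-94)**2) = 1/8836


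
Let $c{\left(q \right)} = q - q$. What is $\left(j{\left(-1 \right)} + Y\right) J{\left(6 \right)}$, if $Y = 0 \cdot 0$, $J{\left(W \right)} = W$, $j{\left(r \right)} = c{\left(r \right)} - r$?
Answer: $6$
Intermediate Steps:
$c{\left(q \right)} = 0$
$j{\left(r \right)} = - r$ ($j{\left(r \right)} = 0 - r = - r$)
$Y = 0$
$\left(j{\left(-1 \right)} + Y\right) J{\left(6 \right)} = \left(\left(-1\right) \left(-1\right) + 0\right) 6 = \left(1 + 0\right) 6 = 1 \cdot 6 = 6$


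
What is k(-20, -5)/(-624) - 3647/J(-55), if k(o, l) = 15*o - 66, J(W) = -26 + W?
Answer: 384229/8424 ≈ 45.611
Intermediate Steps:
k(o, l) = -66 + 15*o
k(-20, -5)/(-624) - 3647/J(-55) = (-66 + 15*(-20))/(-624) - 3647/(-26 - 55) = (-66 - 300)*(-1/624) - 3647/(-81) = -366*(-1/624) - 3647*(-1/81) = 61/104 + 3647/81 = 384229/8424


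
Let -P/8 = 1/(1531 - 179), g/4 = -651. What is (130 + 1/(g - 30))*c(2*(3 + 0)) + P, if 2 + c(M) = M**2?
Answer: 983768470/222573 ≈ 4420.0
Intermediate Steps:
g = -2604 (g = 4*(-651) = -2604)
P = -1/169 (P = -8/(1531 - 179) = -8/1352 = -8*1/1352 = -1/169 ≈ -0.0059172)
c(M) = -2 + M**2
(130 + 1/(g - 30))*c(2*(3 + 0)) + P = (130 + 1/(-2604 - 30))*(-2 + (2*(3 + 0))**2) - 1/169 = (130 + 1/(-2634))*(-2 + (2*3)**2) - 1/169 = (130 - 1/2634)*(-2 + 6**2) - 1/169 = 342419*(-2 + 36)/2634 - 1/169 = (342419/2634)*34 - 1/169 = 5821123/1317 - 1/169 = 983768470/222573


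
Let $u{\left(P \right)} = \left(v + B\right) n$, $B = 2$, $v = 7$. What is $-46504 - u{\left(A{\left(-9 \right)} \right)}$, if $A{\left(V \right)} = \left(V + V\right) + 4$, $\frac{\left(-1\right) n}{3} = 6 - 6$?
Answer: $-46504$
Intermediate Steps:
$n = 0$ ($n = - 3 \left(6 - 6\right) = \left(-3\right) 0 = 0$)
$A{\left(V \right)} = 4 + 2 V$ ($A{\left(V \right)} = 2 V + 4 = 4 + 2 V$)
$u{\left(P \right)} = 0$ ($u{\left(P \right)} = \left(7 + 2\right) 0 = 9 \cdot 0 = 0$)
$-46504 - u{\left(A{\left(-9 \right)} \right)} = -46504 - 0 = -46504 + 0 = -46504$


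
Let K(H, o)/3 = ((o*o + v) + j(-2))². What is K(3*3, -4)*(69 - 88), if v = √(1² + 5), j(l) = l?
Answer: -11514 - 1596*√6 ≈ -15423.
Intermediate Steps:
v = √6 (v = √(1 + 5) = √6 ≈ 2.4495)
K(H, o) = 3*(-2 + √6 + o²)² (K(H, o) = 3*((o*o + √6) - 2)² = 3*((o² + √6) - 2)² = 3*((√6 + o²) - 2)² = 3*(-2 + √6 + o²)²)
K(3*3, -4)*(69 - 88) = (3*(-2 + √6 + (-4)²)²)*(69 - 88) = (3*(-2 + √6 + 16)²)*(-19) = (3*(14 + √6)²)*(-19) = -57*(14 + √6)²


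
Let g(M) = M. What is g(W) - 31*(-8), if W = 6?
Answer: 254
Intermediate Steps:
g(W) - 31*(-8) = 6 - 31*(-8) = 6 + 248 = 254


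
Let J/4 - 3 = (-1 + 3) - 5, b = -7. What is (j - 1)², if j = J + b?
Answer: 64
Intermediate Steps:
J = 0 (J = 12 + 4*((-1 + 3) - 5) = 12 + 4*(2 - 5) = 12 + 4*(-3) = 12 - 12 = 0)
j = -7 (j = 0 - 7 = -7)
(j - 1)² = (-7 - 1)² = (-8)² = 64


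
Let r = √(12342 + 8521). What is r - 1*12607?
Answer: -12607 + √20863 ≈ -12463.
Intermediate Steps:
r = √20863 ≈ 144.44
r - 1*12607 = √20863 - 1*12607 = √20863 - 12607 = -12607 + √20863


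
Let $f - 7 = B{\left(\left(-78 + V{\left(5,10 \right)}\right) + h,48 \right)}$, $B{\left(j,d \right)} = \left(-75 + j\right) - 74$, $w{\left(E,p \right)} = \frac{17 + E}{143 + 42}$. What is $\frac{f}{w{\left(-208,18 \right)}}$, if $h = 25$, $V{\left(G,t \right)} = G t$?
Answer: $\frac{26825}{191} \approx 140.45$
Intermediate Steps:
$w{\left(E,p \right)} = \frac{17}{185} + \frac{E}{185}$ ($w{\left(E,p \right)} = \frac{17 + E}{185} = \left(17 + E\right) \frac{1}{185} = \frac{17}{185} + \frac{E}{185}$)
$B{\left(j,d \right)} = -149 + j$
$f = -145$ ($f = 7 + \left(-149 + \left(\left(-78 + 5 \cdot 10\right) + 25\right)\right) = 7 + \left(-149 + \left(\left(-78 + 50\right) + 25\right)\right) = 7 + \left(-149 + \left(-28 + 25\right)\right) = 7 - 152 = -145$)
$\frac{f}{w{\left(-208,18 \right)}} = - \frac{145}{\frac{17}{185} + \frac{1}{185} \left(-208\right)} = - \frac{145}{\frac{17}{185} - \frac{208}{185}} = - \frac{145}{- \frac{191}{185}} = \left(-145\right) \left(- \frac{185}{191}\right) = \frac{26825}{191}$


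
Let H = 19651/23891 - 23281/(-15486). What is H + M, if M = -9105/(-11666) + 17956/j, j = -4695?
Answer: -404236218250421/562896633310795 ≈ -0.71814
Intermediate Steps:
M = -166726721/54771870 (M = -9105/(-11666) + 17956/(-4695) = -9105*(-1/11666) + 17956*(-1/4695) = 9105/11666 - 17956/4695 = -166726721/54771870 ≈ -3.0440)
H = 860521757/369976026 (H = 19651*(1/23891) - 23281*(-1/15486) = 19651/23891 + 23281/15486 = 860521757/369976026 ≈ 2.3259)
H + M = 860521757/369976026 - 166726721/54771870 = -404236218250421/562896633310795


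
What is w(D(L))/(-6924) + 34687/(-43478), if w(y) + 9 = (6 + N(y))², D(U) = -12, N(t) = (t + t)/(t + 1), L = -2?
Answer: -4894288601/6071007052 ≈ -0.80617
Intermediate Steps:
N(t) = 2*t/(1 + t) (N(t) = (2*t)/(1 + t) = 2*t/(1 + t))
w(y) = -9 + (6 + 2*y/(1 + y))²
w(D(L))/(-6924) + 34687/(-43478) = ((27 + 55*(-12)² + 78*(-12))/(1 + (-12)² + 2*(-12)))/(-6924) + 34687/(-43478) = ((27 + 55*144 - 936)/(1 + 144 - 24))*(-1/6924) + 34687*(-1/43478) = ((27 + 7920 - 936)/121)*(-1/6924) - 34687/43478 = ((1/121)*7011)*(-1/6924) - 34687/43478 = (7011/121)*(-1/6924) - 34687/43478 = -2337/279268 - 34687/43478 = -4894288601/6071007052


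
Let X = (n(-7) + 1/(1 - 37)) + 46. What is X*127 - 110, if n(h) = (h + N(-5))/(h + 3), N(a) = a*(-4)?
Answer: 95683/18 ≈ 5315.7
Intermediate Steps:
N(a) = -4*a
n(h) = (20 + h)/(3 + h) (n(h) = (h - 4*(-5))/(h + 3) = (h + 20)/(3 + h) = (20 + h)/(3 + h))
X = 769/18 (X = ((20 - 7)/(3 - 7) + 1/(1 - 37)) + 46 = (13/(-4) + 1/(-36)) + 46 = (-1/4*13 - 1/36) + 46 = (-13/4 - 1/36) + 46 = -59/18 + 46 = 769/18 ≈ 42.722)
X*127 - 110 = (769/18)*127 - 110 = 97663/18 - 110 = 95683/18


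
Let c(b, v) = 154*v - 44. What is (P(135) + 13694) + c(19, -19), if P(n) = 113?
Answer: 10837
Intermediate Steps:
c(b, v) = -44 + 154*v
(P(135) + 13694) + c(19, -19) = (113 + 13694) + (-44 + 154*(-19)) = 13807 + (-44 - 2926) = 13807 - 2970 = 10837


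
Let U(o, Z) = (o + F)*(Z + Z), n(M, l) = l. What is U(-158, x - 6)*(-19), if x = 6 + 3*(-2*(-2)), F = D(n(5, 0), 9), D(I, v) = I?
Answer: 72048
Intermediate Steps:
F = 0
x = 18 (x = 6 + 3*4 = 6 + 12 = 18)
U(o, Z) = 2*Z*o (U(o, Z) = (o + 0)*(Z + Z) = o*(2*Z) = 2*Z*o)
U(-158, x - 6)*(-19) = (2*(18 - 6)*(-158))*(-19) = (2*12*(-158))*(-19) = -3792*(-19) = 72048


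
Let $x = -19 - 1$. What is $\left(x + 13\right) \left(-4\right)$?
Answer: $28$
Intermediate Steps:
$x = -20$ ($x = -19 - 1 = -20$)
$\left(x + 13\right) \left(-4\right) = \left(-20 + 13\right) \left(-4\right) = \left(-7\right) \left(-4\right) = 28$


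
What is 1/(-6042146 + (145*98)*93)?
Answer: -1/4720616 ≈ -2.1184e-7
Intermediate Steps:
1/(-6042146 + (145*98)*93) = 1/(-6042146 + 14210*93) = 1/(-6042146 + 1321530) = 1/(-4720616) = -1/4720616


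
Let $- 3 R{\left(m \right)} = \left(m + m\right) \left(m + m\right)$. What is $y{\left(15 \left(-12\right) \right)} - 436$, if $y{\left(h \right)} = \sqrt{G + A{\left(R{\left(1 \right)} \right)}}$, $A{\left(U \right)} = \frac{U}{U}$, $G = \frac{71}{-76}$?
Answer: $-436 + \frac{\sqrt{95}}{38} \approx -435.74$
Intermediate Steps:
$G = - \frac{71}{76}$ ($G = 71 \left(- \frac{1}{76}\right) = - \frac{71}{76} \approx -0.93421$)
$R{\left(m \right)} = - \frac{4 m^{2}}{3}$ ($R{\left(m \right)} = - \frac{\left(m + m\right) \left(m + m\right)}{3} = - \frac{2 m 2 m}{3} = - \frac{4 m^{2}}{3}$)
$A{\left(U \right)} = 1$
$y{\left(h \right)} = \frac{\sqrt{95}}{38}$ ($y{\left(h \right)} = \sqrt{- \frac{71}{76} + 1} = \sqrt{\frac{5}{76}} = \frac{\sqrt{95}}{38}$)
$y{\left(15 \left(-12\right) \right)} - 436 = \frac{\sqrt{95}}{38} - 436 = -436 + \frac{\sqrt{95}}{38}$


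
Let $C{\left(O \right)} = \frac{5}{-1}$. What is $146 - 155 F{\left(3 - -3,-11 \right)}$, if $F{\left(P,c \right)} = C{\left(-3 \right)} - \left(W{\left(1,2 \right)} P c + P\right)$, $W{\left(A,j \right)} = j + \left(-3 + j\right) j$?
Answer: $1851$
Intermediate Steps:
$C{\left(O \right)} = -5$ ($C{\left(O \right)} = 5 \left(-1\right) = -5$)
$W{\left(A,j \right)} = j + j \left(-3 + j\right)$
$F{\left(P,c \right)} = -5 - P$ ($F{\left(P,c \right)} = -5 - \left(2 \left(-2 + 2\right) P c + P\right) = -5 - \left(2 \cdot 0 P c + P\right) = -5 - \left(0 P c + P\right) = -5 - \left(0 c + P\right) = -5 - \left(0 + P\right) = -5 - P$)
$146 - 155 F{\left(3 - -3,-11 \right)} = 146 - 155 \left(-5 - \left(3 - -3\right)\right) = 146 - 155 \left(-5 - \left(3 + 3\right)\right) = 146 - 155 \left(-5 - 6\right) = 146 - -1705 = 146 + 1705 = 1851$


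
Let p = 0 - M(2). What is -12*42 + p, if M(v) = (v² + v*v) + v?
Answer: -514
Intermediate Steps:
M(v) = v + 2*v² (M(v) = (v² + v²) + v = 2*v² + v = v + 2*v²)
p = -10 (p = 0 - 2*(1 + 2*2) = 0 - 2*(1 + 4) = 0 - 2*5 = 0 - 1*10 = 0 - 10 = -10)
-12*42 + p = -12*42 - 10 = -504 - 10 = -514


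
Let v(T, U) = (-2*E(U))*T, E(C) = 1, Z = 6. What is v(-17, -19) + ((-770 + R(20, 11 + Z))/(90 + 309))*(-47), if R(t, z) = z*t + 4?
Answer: 11196/133 ≈ 84.180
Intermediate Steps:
R(t, z) = 4 + t*z (R(t, z) = t*z + 4 = 4 + t*z)
v(T, U) = -2*T (v(T, U) = (-2*1)*T = -2*T)
v(-17, -19) + ((-770 + R(20, 11 + Z))/(90 + 309))*(-47) = -2*(-17) + ((-770 + (4 + 20*(11 + 6)))/(90 + 309))*(-47) = 34 + ((-770 + (4 + 20*17))/399)*(-47) = 34 + ((-770 + (4 + 340))*(1/399))*(-47) = 34 + ((-770 + 344)*(1/399))*(-47) = 34 - 426*1/399*(-47) = 34 - 142/133*(-47) = 34 + 6674/133 = 11196/133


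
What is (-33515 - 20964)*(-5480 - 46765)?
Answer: 2846255355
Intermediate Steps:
(-33515 - 20964)*(-5480 - 46765) = -54479*(-52245) = 2846255355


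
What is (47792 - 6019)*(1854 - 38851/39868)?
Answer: 3086039734433/39868 ≈ 7.7406e+7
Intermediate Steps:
(47792 - 6019)*(1854 - 38851/39868) = 41773*(1854 - 38851*1/39868) = 41773*(1854 - 38851/39868) = 41773*(73876421/39868) = 3086039734433/39868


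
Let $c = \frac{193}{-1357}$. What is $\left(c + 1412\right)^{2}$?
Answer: $\frac{3670638323881}{1841449} \approx 1.9933 \cdot 10^{6}$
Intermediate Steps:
$c = - \frac{193}{1357}$ ($c = 193 \left(- \frac{1}{1357}\right) = - \frac{193}{1357} \approx -0.14223$)
$\left(c + 1412\right)^{2} = \left(- \frac{193}{1357} + 1412\right)^{2} = \left(\frac{1915891}{1357}\right)^{2} = \frac{3670638323881}{1841449}$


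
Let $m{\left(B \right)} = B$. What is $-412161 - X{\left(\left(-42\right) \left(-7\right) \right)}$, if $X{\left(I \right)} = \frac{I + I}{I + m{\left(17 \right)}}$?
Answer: $- \frac{128182659}{311} \approx -4.1216 \cdot 10^{5}$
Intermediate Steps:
$X{\left(I \right)} = \frac{2 I}{17 + I}$ ($X{\left(I \right)} = \frac{I + I}{I + 17} = \frac{2 I}{17 + I}$)
$-412161 - X{\left(\left(-42\right) \left(-7\right) \right)} = -412161 - \frac{2 \left(\left(-42\right) \left(-7\right)\right)}{17 - -294} = -412161 - 2 \cdot 294 \frac{1}{17 + 294} = -412161 - 2 \cdot 294 \cdot \frac{1}{311} = -412161 - \frac{588}{311} = - \frac{128182659}{311}$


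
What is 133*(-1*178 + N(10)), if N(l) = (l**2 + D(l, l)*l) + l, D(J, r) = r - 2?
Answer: 1596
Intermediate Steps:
D(J, r) = -2 + r
N(l) = l + l**2 + l*(-2 + l) (N(l) = (l**2 + (-2 + l)*l) + l = (l**2 + l*(-2 + l)) + l = l + l**2 + l*(-2 + l))
133*(-1*178 + N(10)) = 133*(-1*178 + 10*(-1 + 2*10)) = 133*(-178 + 10*(-1 + 20)) = 133*(-178 + 10*19) = 133*(-178 + 190) = 133*12 = 1596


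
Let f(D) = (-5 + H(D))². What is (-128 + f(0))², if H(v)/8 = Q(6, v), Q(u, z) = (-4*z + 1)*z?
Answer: 10609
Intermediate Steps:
Q(u, z) = z*(1 - 4*z) (Q(u, z) = (1 - 4*z)*z = z*(1 - 4*z))
H(v) = 8*v*(1 - 4*v) (H(v) = 8*(v*(1 - 4*v)) = 8*v*(1 - 4*v))
f(D) = (-5 + 8*D*(1 - 4*D))²
(-128 + f(0))² = (-128 + (5 + 8*0*(-1 + 4*0))²)² = (-128 + (5 + 8*0*(-1 + 0))²)² = (-128 + (5 + 8*0*(-1))²)² = (-128 + (5 + 0)²)² = (-128 + 5²)² = (-128 + 25)² = (-103)² = 10609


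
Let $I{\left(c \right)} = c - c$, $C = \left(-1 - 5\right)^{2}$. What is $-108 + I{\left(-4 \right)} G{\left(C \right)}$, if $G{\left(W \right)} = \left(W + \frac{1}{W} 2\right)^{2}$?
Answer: $-108$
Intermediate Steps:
$C = 36$ ($C = \left(-6\right)^{2} = 36$)
$I{\left(c \right)} = 0$
$G{\left(W \right)} = \left(W + \frac{2}{W}\right)^{2}$
$-108 + I{\left(-4 \right)} G{\left(C \right)} = -108 + 0 \frac{\left(2 + 36^{2}\right)^{2}}{1296} = -108 + 0 \frac{\left(2 + 1296\right)^{2}}{1296} = -108 + 0 \frac{1298^{2}}{1296} = -108 + 0 \cdot \frac{1}{1296} \cdot 1684804 = -108 + 0 \cdot \frac{421201}{324} = -108 + 0 = -108$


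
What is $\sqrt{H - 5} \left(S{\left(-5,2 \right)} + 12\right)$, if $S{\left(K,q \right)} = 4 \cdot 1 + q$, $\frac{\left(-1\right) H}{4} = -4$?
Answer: $18 \sqrt{11} \approx 59.699$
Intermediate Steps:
$H = 16$ ($H = \left(-4\right) \left(-4\right) = 16$)
$S{\left(K,q \right)} = 4 + q$
$\sqrt{H - 5} \left(S{\left(-5,2 \right)} + 12\right) = \sqrt{16 - 5} \left(\left(4 + 2\right) + 12\right) = \sqrt{11} \left(6 + 12\right) = \sqrt{11} \cdot 18 = 18 \sqrt{11}$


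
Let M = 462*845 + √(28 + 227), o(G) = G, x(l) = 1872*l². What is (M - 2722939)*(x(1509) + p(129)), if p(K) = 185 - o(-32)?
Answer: -9942946939889101 + 4262695849*√255 ≈ -9.9429e+15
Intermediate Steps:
p(K) = 217 (p(K) = 185 - 1*(-32) = 185 + 32 = 217)
M = 390390 + √255 ≈ 3.9041e+5
(M - 2722939)*(x(1509) + p(129)) = ((390390 + √255) - 2722939)*(1872*1509² + 217) = (-2332549 + √255)*(1872*2277081 + 217) = (-2332549 + √255)*(4262695632 + 217) = (-2332549 + √255)*4262695849 = -9942946939889101 + 4262695849*√255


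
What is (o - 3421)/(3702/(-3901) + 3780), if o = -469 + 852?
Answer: -5925619/7371039 ≈ -0.80391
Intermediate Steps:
o = 383
(o - 3421)/(3702/(-3901) + 3780) = (383 - 3421)/(3702/(-3901) + 3780) = -3038/(3702*(-1/3901) + 3780) = -3038/(-3702/3901 + 3780) = -3038/14742078/3901 = -3038*3901/14742078 = -5925619/7371039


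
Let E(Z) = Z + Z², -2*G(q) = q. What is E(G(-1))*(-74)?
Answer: -111/2 ≈ -55.500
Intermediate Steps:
G(q) = -q/2
E(G(-1))*(-74) = ((-½*(-1))*(1 - ½*(-1)))*(-74) = ((1 + ½)/2)*(-74) = ((½)*(3/2))*(-74) = (¾)*(-74) = -111/2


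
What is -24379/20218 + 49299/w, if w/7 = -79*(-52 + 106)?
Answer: -143727740/50312493 ≈ -2.8567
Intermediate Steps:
w = -29862 (w = 7*(-79*(-52 + 106)) = 7*(-79*54) = 7*(-4266) = -29862)
-24379/20218 + 49299/w = -24379/20218 + 49299/(-29862) = -24379*1/20218 + 49299*(-1/29862) = -24379/20218 - 16433/9954 = -143727740/50312493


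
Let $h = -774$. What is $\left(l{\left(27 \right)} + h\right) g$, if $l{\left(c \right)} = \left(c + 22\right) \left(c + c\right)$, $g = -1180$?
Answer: $-2208960$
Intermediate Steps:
$l{\left(c \right)} = 2 c \left(22 + c\right)$ ($l{\left(c \right)} = \left(22 + c\right) 2 c = 2 c \left(22 + c\right)$)
$\left(l{\left(27 \right)} + h\right) g = \left(2 \cdot 27 \left(22 + 27\right) - 774\right) \left(-1180\right) = \left(2 \cdot 27 \cdot 49 - 774\right) \left(-1180\right) = \left(2646 - 774\right) \left(-1180\right) = 1872 \left(-1180\right) = -2208960$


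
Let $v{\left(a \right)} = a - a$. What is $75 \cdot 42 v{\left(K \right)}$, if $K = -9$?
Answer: $0$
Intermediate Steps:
$v{\left(a \right)} = 0$
$75 \cdot 42 v{\left(K \right)} = 75 \cdot 42 \cdot 0 = 3150 \cdot 0 = 0$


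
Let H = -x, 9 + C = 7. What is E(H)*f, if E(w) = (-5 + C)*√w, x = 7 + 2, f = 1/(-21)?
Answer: I ≈ 1.0*I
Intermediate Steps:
C = -2 (C = -9 + 7 = -2)
f = -1/21 ≈ -0.047619
x = 9
H = -9 (H = -1*9 = -9)
E(w) = -7*√w (E(w) = (-5 - 2)*√w = -7*√w)
E(H)*f = -21*I*(-1/21) = I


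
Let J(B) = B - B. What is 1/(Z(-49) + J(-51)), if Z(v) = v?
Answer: -1/49 ≈ -0.020408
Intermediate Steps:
J(B) = 0
1/(Z(-49) + J(-51)) = 1/(-49 + 0) = 1/(-49) = -1/49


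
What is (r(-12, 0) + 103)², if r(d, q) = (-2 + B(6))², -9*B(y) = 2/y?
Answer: 6101484544/531441 ≈ 11481.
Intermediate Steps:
B(y) = -2/(9*y)
r(d, q) = 3025/729 (r(d, q) = (-2 - 2/9/6)² = (-2 - 2/9*⅙)² = (-2 - 1/27)² = (-55/27)² = 3025/729)
(r(-12, 0) + 103)² = (3025/729 + 103)² = (78112/729)² = 6101484544/531441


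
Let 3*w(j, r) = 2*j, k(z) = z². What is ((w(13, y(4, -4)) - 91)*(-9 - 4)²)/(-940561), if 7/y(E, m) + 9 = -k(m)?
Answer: 41743/2821683 ≈ 0.014794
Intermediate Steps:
y(E, m) = 7/(-9 - m²)
w(j, r) = 2*j/3 (w(j, r) = (2*j)/3 = 2*j/3)
((w(13, y(4, -4)) - 91)*(-9 - 4)²)/(-940561) = (((⅔)*13 - 91)*(-9 - 4)²)/(-940561) = ((26/3 - 91)*(-13)²)*(-1/940561) = -247/3*169*(-1/940561) = -41743/3*(-1/940561) = 41743/2821683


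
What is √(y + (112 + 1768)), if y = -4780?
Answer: 10*I*√29 ≈ 53.852*I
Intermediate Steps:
√(y + (112 + 1768)) = √(-4780 + (112 + 1768)) = √(-4780 + 1880) = √(-2900) = 10*I*√29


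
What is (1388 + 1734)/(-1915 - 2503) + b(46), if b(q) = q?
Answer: 100053/2209 ≈ 45.293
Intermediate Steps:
(1388 + 1734)/(-1915 - 2503) + b(46) = (1388 + 1734)/(-1915 - 2503) + 46 = 3122/(-4418) + 46 = 3122*(-1/4418) + 46 = -1561/2209 + 46 = 100053/2209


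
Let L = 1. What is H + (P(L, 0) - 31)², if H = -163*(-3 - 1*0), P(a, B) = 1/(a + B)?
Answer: 1389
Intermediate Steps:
P(a, B) = 1/(B + a)
H = 489 (H = -163*(-3 + 0) = -163*(-3) = 489)
H + (P(L, 0) - 31)² = 489 + (1/(0 + 1) - 31)² = 489 + (1/1 - 31)² = 489 + (1 - 31)² = 489 + (-30)² = 489 + 900 = 1389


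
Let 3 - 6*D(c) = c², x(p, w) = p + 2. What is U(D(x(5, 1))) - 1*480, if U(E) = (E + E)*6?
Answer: -572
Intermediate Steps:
x(p, w) = 2 + p
D(c) = ½ - c²/6
U(E) = 12*E (U(E) = (2*E)*6 = 12*E)
U(D(x(5, 1))) - 1*480 = 12*(½ - (2 + 5)²/6) - 1*480 = 12*(½ - ⅙*7²) - 480 = 12*(½ - ⅙*49) - 480 = 12*(½ - 49/6) - 480 = 12*(-23/3) - 480 = -92 - 480 = -572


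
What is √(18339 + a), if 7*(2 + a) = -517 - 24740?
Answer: √721714/7 ≈ 121.36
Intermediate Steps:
a = -25271/7 (a = -2 + (-517 - 24740)/7 = -2 + (⅐)*(-25257) = -2 - 25257/7 = -25271/7 ≈ -3610.1)
√(18339 + a) = √(18339 - 25271/7) = √(103102/7) = √721714/7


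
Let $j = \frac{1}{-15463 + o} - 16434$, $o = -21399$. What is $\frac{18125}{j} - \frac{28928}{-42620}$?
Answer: $- \frac{2737784487962}{6454693611395} \approx -0.42415$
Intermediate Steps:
$j = - \frac{605790109}{36862}$ ($j = \frac{1}{-15463 - 21399} - 16434 = \frac{1}{-36862} - 16434 = - \frac{1}{36862} - 16434 = - \frac{605790109}{36862} \approx -16434.0$)
$\frac{18125}{j} - \frac{28928}{-42620} = \frac{18125}{- \frac{605790109}{36862}} - \frac{28928}{-42620} = 18125 \left(- \frac{36862}{605790109}\right) - - \frac{7232}{10655} = - \frac{668123750}{605790109} + \frac{7232}{10655} = - \frac{2737784487962}{6454693611395}$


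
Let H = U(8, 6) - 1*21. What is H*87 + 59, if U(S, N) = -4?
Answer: -2116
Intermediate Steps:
H = -25 (H = -4 - 1*21 = -4 - 21 = -25)
H*87 + 59 = -25*87 + 59 = -2175 + 59 = -2116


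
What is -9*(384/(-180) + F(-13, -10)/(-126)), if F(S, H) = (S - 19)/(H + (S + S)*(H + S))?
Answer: 98764/5145 ≈ 19.196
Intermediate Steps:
F(S, H) = (-19 + S)/(H + 2*S*(H + S)) (F(S, H) = (-19 + S)/(H + (2*S)*(H + S)) = (-19 + S)/(H + 2*S*(H + S)))
-9*(384/(-180) + F(-13, -10)/(-126)) = -9*(384/(-180) + ((-19 - 13)/(-10 + 2*(-13)² + 2*(-10)*(-13)))/(-126)) = -9*(384*(-1/180) + (-32/(-10 + 2*169 + 260))*(-1/126)) = -9*(-32/15 + (-32/(-10 + 338 + 260))*(-1/126)) = -9*(-32/15 + (-32/588)*(-1/126)) = -9*(-32/15 + ((1/588)*(-32))*(-1/126)) = -9*(-32/15 - 8/147*(-1/126)) = -9*(-32/15 + 4/9261) = -9*(-98764/46305) = 98764/5145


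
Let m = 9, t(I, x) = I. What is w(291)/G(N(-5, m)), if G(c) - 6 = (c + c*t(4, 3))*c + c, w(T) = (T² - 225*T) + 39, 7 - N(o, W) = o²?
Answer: 6415/536 ≈ 11.968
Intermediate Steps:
N(o, W) = 7 - o²
w(T) = 39 + T² - 225*T
G(c) = 6 + c + 5*c² (G(c) = 6 + ((c + c*4)*c + c) = 6 + ((c + 4*c)*c + c) = 6 + ((5*c)*c + c) = 6 + (5*c² + c) = 6 + (c + 5*c²) = 6 + c + 5*c²)
w(291)/G(N(-5, m)) = (39 + 291² - 225*291)/(6 + (7 - 1*(-5)²) + 5*(7 - 1*(-5)²)²) = (39 + 84681 - 65475)/(6 + (7 - 1*25) + 5*(7 - 1*25)²) = 19245/(6 + (7 - 25) + 5*(7 - 25)²) = 19245/(6 - 18 + 5*(-18)²) = 19245/(6 - 18 + 5*324) = 19245/(6 - 18 + 1620) = 19245/1608 = 19245*(1/1608) = 6415/536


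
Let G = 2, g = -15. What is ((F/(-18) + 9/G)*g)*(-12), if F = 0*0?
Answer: 810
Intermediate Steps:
F = 0
((F/(-18) + 9/G)*g)*(-12) = ((0/(-18) + 9/2)*(-15))*(-12) = ((0*(-1/18) + 9*(1/2))*(-15))*(-12) = ((0 + 9/2)*(-15))*(-12) = ((9/2)*(-15))*(-12) = -135/2*(-12) = 810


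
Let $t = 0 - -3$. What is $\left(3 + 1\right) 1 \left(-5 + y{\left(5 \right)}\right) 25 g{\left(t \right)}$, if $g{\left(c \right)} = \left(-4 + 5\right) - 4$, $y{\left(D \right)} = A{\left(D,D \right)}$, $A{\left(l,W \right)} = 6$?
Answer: $-300$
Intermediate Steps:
$y{\left(D \right)} = 6$
$t = 3$ ($t = 0 + 3 = 3$)
$g{\left(c \right)} = -3$ ($g{\left(c \right)} = 1 - 4 = -3$)
$\left(3 + 1\right) 1 \left(-5 + y{\left(5 \right)}\right) 25 g{\left(t \right)} = \left(3 + 1\right) 1 \left(-5 + 6\right) 25 \left(-3\right) = 4 \cdot 1 \cdot 1 \cdot 25 \left(-3\right) = 4 \cdot 1 \cdot 25 \left(-3\right) = 4 \cdot 25 \left(-3\right) = 100 \left(-3\right) = -300$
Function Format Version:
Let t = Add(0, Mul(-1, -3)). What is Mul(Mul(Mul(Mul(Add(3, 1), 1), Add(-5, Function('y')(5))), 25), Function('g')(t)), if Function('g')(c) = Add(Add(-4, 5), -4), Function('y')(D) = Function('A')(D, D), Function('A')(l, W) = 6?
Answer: -300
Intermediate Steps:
Function('y')(D) = 6
t = 3 (t = Add(0, 3) = 3)
Function('g')(c) = -3 (Function('g')(c) = Add(1, -4) = -3)
Mul(Mul(Mul(Mul(Add(3, 1), 1), Add(-5, Function('y')(5))), 25), Function('g')(t)) = Mul(Mul(Mul(Mul(Add(3, 1), 1), Add(-5, 6)), 25), -3) = Mul(Mul(Mul(Mul(4, 1), 1), 25), -3) = Mul(Mul(Mul(4, 1), 25), -3) = Mul(Mul(4, 25), -3) = Mul(100, -3) = -300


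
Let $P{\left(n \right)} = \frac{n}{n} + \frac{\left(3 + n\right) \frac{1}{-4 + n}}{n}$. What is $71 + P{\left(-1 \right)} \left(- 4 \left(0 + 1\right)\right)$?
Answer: $\frac{327}{5} \approx 65.4$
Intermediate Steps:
$P{\left(n \right)} = 1 + \frac{3 + n}{n \left(-4 + n\right)}$ ($P{\left(n \right)} = 1 + \frac{\frac{1}{-4 + n} \left(3 + n\right)}{n} = 1 + \frac{3 + n}{n \left(-4 + n\right)}$)
$71 + P{\left(-1 \right)} \left(- 4 \left(0 + 1\right)\right) = 71 + \frac{3 + \left(-1\right)^{2} - -3}{\left(-1\right) \left(-4 - 1\right)} \left(- 4 \left(0 + 1\right)\right) = 71 + - \frac{3 + 1 + 3}{-5} \left(\left(-4\right) 1\right) = 71 + \left(-1\right) \left(- \frac{1}{5}\right) 7 \left(-4\right) = 71 + \frac{7}{5} \left(-4\right) = 71 - \frac{28}{5} = \frac{327}{5}$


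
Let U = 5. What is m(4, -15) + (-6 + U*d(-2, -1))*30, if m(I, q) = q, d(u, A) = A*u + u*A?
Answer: 405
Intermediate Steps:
d(u, A) = 2*A*u (d(u, A) = A*u + A*u = 2*A*u)
m(4, -15) + (-6 + U*d(-2, -1))*30 = -15 + (-6 + 5*(2*(-1)*(-2)))*30 = -15 + (-6 + 5*4)*30 = -15 + (-6 + 20)*30 = -15 + 14*30 = -15 + 420 = 405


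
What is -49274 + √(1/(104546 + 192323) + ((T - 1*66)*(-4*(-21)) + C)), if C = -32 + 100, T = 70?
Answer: -49274 + √35605006373913/296869 ≈ -49254.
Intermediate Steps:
C = 68
-49274 + √(1/(104546 + 192323) + ((T - 1*66)*(-4*(-21)) + C)) = -49274 + √(1/(104546 + 192323) + ((70 - 1*66)*(-4*(-21)) + 68)) = -49274 + √(1/296869 + ((70 - 66)*84 + 68)) = -49274 + √(1/296869 + (4*84 + 68)) = -49274 + √(1/296869 + (336 + 68)) = -49274 + √(1/296869 + 404) = -49274 + √(119935077/296869) = -49274 + √35605006373913/296869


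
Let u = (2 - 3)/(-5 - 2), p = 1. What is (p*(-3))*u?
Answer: -3/7 ≈ -0.42857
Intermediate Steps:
u = ⅐ (u = -1/(-7) = -1*(-⅐) = ⅐ ≈ 0.14286)
(p*(-3))*u = (1*(-3))*(⅐) = -3*⅐ = -3/7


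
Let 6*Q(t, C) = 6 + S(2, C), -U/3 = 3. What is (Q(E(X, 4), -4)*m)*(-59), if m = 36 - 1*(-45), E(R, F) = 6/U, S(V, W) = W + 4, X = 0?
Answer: -4779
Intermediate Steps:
U = -9 (U = -3*3 = -9)
S(V, W) = 4 + W
E(R, F) = -⅔ (E(R, F) = 6/(-9) = 6*(-⅑) = -⅔)
Q(t, C) = 5/3 + C/6 (Q(t, C) = (6 + (4 + C))/6 = (10 + C)/6 = 5/3 + C/6)
m = 81 (m = 36 + 45 = 81)
(Q(E(X, 4), -4)*m)*(-59) = ((5/3 + (⅙)*(-4))*81)*(-59) = ((5/3 - ⅔)*81)*(-59) = (1*81)*(-59) = 81*(-59) = -4779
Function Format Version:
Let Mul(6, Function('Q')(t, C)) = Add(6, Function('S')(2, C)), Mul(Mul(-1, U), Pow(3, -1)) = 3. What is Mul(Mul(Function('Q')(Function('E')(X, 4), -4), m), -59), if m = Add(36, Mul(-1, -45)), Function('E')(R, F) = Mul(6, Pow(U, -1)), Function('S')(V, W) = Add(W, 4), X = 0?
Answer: -4779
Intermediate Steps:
U = -9 (U = Mul(-3, 3) = -9)
Function('S')(V, W) = Add(4, W)
Function('E')(R, F) = Rational(-2, 3) (Function('E')(R, F) = Mul(6, Pow(-9, -1)) = Mul(6, Rational(-1, 9)) = Rational(-2, 3))
Function('Q')(t, C) = Add(Rational(5, 3), Mul(Rational(1, 6), C)) (Function('Q')(t, C) = Mul(Rational(1, 6), Add(6, Add(4, C))) = Mul(Rational(1, 6), Add(10, C)) = Add(Rational(5, 3), Mul(Rational(1, 6), C)))
m = 81 (m = Add(36, 45) = 81)
Mul(Mul(Function('Q')(Function('E')(X, 4), -4), m), -59) = Mul(Mul(Add(Rational(5, 3), Mul(Rational(1, 6), -4)), 81), -59) = Mul(Mul(Add(Rational(5, 3), Rational(-2, 3)), 81), -59) = Mul(Mul(1, 81), -59) = Mul(81, -59) = -4779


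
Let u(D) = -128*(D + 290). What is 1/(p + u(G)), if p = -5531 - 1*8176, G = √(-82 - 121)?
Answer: I/(-50827*I + 128*√203) ≈ -1.9649e-5 + 7.0503e-7*I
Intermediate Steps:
G = I*√203 (G = √(-203) = I*√203 ≈ 14.248*I)
u(D) = -37120 - 128*D (u(D) = -128*(290 + D) = -37120 - 128*D)
p = -13707 (p = -5531 - 8176 = -13707)
1/(p + u(G)) = 1/(-13707 + (-37120 - 128*I*√203)) = 1/(-50827 - 128*I*√203)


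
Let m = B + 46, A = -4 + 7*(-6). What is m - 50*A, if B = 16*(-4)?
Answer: 2282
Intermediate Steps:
B = -64
A = -46 (A = -4 - 42 = -46)
m = -18 (m = -64 + 46 = -18)
m - 50*A = -18 - 50*(-46) = -18 + 2300 = 2282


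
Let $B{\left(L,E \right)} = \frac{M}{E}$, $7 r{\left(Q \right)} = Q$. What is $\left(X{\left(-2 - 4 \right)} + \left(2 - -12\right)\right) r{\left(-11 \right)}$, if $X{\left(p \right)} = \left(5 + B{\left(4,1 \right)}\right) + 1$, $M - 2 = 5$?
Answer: $- \frac{297}{7} \approx -42.429$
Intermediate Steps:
$M = 7$ ($M = 2 + 5 = 7$)
$r{\left(Q \right)} = \frac{Q}{7}$
$B{\left(L,E \right)} = \frac{7}{E}$
$X{\left(p \right)} = 13$ ($X{\left(p \right)} = \left(5 + \frac{7}{1}\right) + 1 = \left(5 + 7 \cdot 1\right) + 1 = \left(5 + 7\right) + 1 = 12 + 1 = 13$)
$\left(X{\left(-2 - 4 \right)} + \left(2 - -12\right)\right) r{\left(-11 \right)} = \left(13 + \left(2 - -12\right)\right) \frac{1}{7} \left(-11\right) = \left(13 + \left(2 + 12\right)\right) \left(- \frac{11}{7}\right) = \left(13 + 14\right) \left(- \frac{11}{7}\right) = 27 \left(- \frac{11}{7}\right) = - \frac{297}{7}$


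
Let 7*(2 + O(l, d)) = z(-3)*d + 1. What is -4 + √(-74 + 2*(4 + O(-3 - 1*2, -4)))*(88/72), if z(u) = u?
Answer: -4 + 44*I*√203/63 ≈ -4.0 + 9.9509*I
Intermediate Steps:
O(l, d) = -13/7 - 3*d/7 (O(l, d) = -2 + (-3*d + 1)/7 = -2 + (1 - 3*d)/7 = -2 + (⅐ - 3*d/7) = -13/7 - 3*d/7)
-4 + √(-74 + 2*(4 + O(-3 - 1*2, -4)))*(88/72) = -4 + √(-74 + 2*(4 + (-13/7 - 3/7*(-4))))*(88/72) = -4 + √(-74 + 2*(4 + (-13/7 + 12/7)))*(88*(1/72)) = -4 + √(-74 + 2*(4 - ⅐))*(11/9) = -4 + √(-74 + 2*(27/7))*(11/9) = -4 + √(-74 + 54/7)*(11/9) = -4 + √(-464/7)*(11/9) = -4 + (4*I*√203/7)*(11/9) = -4 + 44*I*√203/63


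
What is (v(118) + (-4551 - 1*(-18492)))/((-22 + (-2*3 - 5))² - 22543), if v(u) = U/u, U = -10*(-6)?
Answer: -822549/1265786 ≈ -0.64983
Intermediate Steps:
U = 60
v(u) = 60/u
(v(118) + (-4551 - 1*(-18492)))/((-22 + (-2*3 - 5))² - 22543) = (60/118 + (-4551 - 1*(-18492)))/((-22 + (-2*3 - 5))² - 22543) = (60*(1/118) + (-4551 + 18492))/((-22 + (-6 - 5))² - 22543) = (30/59 + 13941)/((-22 - 11)² - 22543) = 822549/(59*((-33)² - 22543)) = 822549/(59*(1089 - 22543)) = (822549/59)/(-21454) = (822549/59)*(-1/21454) = -822549/1265786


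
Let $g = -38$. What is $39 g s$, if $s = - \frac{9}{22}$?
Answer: $\frac{6669}{11} \approx 606.27$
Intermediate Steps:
$s = - \frac{9}{22}$ ($s = \left(-9\right) \frac{1}{22} = - \frac{9}{22} \approx -0.40909$)
$39 g s = 39 \left(-38\right) \left(- \frac{9}{22}\right) = \left(-1482\right) \left(- \frac{9}{22}\right) = \frac{6669}{11}$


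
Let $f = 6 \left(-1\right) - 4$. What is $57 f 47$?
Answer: $-26790$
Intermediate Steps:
$f = -10$ ($f = -6 - 4 = -10$)
$57 f 47 = 57 \left(-10\right) 47 = \left(-570\right) 47 = -26790$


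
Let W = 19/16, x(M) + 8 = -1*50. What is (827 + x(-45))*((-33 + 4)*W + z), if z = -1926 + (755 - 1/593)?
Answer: -8795212183/9488 ≈ -9.2698e+5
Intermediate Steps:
x(M) = -58 (x(M) = -8 - 1*50 = -8 - 50 = -58)
W = 19/16 (W = 19*(1/16) = 19/16 ≈ 1.1875)
z = -694404/593 (z = -1926 + (755 - 1*1/593) = -1926 + (755 - 1/593) = -1926 + 447714/593 = -694404/593 ≈ -1171.0)
(827 + x(-45))*((-33 + 4)*W + z) = (827 - 58)*((-33 + 4)*(19/16) - 694404/593) = 769*(-29*19/16 - 694404/593) = 769*(-551/16 - 694404/593) = 769*(-11437207/9488) = -8795212183/9488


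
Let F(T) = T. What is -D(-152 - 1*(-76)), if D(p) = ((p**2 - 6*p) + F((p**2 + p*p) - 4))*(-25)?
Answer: 444500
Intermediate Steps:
D(p) = 100 - 75*p**2 + 150*p (D(p) = ((p**2 - 6*p) + ((p**2 + p*p) - 4))*(-25) = ((p**2 - 6*p) + ((p**2 + p**2) - 4))*(-25) = ((p**2 - 6*p) + (2*p**2 - 4))*(-25) = ((p**2 - 6*p) + (-4 + 2*p**2))*(-25) = (-4 - 6*p + 3*p**2)*(-25) = 100 - 75*p**2 + 150*p)
-D(-152 - 1*(-76)) = -(100 - 75*(-152 - 1*(-76))**2 + 150*(-152 - 1*(-76))) = -(100 - 75*(-152 + 76)**2 + 150*(-152 + 76)) = -(100 - 75*(-76)**2 + 150*(-76)) = -(100 - 75*5776 - 11400) = -(100 - 433200 - 11400) = -1*(-444500) = 444500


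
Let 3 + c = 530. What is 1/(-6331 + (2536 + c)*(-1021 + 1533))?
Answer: 1/1561925 ≈ 6.4024e-7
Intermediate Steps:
c = 527 (c = -3 + 530 = 527)
1/(-6331 + (2536 + c)*(-1021 + 1533)) = 1/(-6331 + (2536 + 527)*(-1021 + 1533)) = 1/(-6331 + 3063*512) = 1/(-6331 + 1568256) = 1/1561925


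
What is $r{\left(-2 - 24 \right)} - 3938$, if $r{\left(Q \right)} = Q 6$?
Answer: $-4094$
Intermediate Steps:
$r{\left(Q \right)} = 6 Q$
$r{\left(-2 - 24 \right)} - 3938 = 6 \left(-2 - 24\right) - 3938 = 6 \left(-26\right) - 3938 = -156 - 3938 = -4094$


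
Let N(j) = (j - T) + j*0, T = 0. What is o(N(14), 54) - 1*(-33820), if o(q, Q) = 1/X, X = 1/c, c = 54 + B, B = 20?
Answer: 33894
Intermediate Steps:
c = 74 (c = 54 + 20 = 74)
X = 1/74 ≈ 0.013514
N(j) = j (N(j) = (j - 1*0) + j*0 = (j + 0) + 0 = j + 0 = j)
o(q, Q) = 74 (o(q, Q) = 1/(1/74) = 74)
o(N(14), 54) - 1*(-33820) = 74 - 1*(-33820) = 74 + 33820 = 33894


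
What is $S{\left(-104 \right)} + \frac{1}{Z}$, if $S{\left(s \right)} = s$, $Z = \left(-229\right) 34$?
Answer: $- \frac{809745}{7786} \approx -104.0$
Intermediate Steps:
$Z = -7786$
$S{\left(-104 \right)} + \frac{1}{Z} = -104 + \frac{1}{-7786} = -104 - \frac{1}{7786} = - \frac{809745}{7786}$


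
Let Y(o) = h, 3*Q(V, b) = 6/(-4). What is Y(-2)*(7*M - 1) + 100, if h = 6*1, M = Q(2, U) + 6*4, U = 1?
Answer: 1081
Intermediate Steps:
Q(V, b) = -1/2 (Q(V, b) = (6/(-4))/3 = (6*(-1/4))/3 = (1/3)*(-3/2) = -1/2)
M = 47/2 (M = -1/2 + 6*4 = -1/2 + 24 = 47/2 ≈ 23.500)
h = 6
Y(o) = 6
Y(-2)*(7*M - 1) + 100 = 6*(7*(47/2) - 1) + 100 = 6*(329/2 - 1) + 100 = 6*(327/2) + 100 = 981 + 100 = 1081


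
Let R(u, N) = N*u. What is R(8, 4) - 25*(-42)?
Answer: 1082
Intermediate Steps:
R(8, 4) - 25*(-42) = 4*8 - 25*(-42) = 32 + 1050 = 1082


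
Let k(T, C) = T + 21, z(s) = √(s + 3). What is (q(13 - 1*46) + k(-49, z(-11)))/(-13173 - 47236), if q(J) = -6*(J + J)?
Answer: -368/60409 ≈ -0.0060918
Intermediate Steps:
z(s) = √(3 + s)
k(T, C) = 21 + T
q(J) = -12*J
(q(13 - 1*46) + k(-49, z(-11)))/(-13173 - 47236) = (-12*(13 - 1*46) + (21 - 49))/(-13173 - 47236) = (-12*(13 - 46) - 28)/(-60409) = (-12*(-33) - 28)*(-1/60409) = (396 - 28)*(-1/60409) = 368*(-1/60409) = -368/60409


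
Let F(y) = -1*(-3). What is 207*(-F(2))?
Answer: -621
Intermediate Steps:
F(y) = 3
207*(-F(2)) = 207*(-1*3) = 207*(-3) = -621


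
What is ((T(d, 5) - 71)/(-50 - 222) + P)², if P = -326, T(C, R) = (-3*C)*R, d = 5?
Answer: 1959213169/18496 ≈ 1.0593e+5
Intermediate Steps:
T(C, R) = -3*C*R
((T(d, 5) - 71)/(-50 - 222) + P)² = ((-3*5*5 - 71)/(-50 - 222) - 326)² = ((-75 - 71)/(-272) - 326)² = (-146*(-1/272) - 326)² = (73/136 - 326)² = (-44263/136)² = 1959213169/18496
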